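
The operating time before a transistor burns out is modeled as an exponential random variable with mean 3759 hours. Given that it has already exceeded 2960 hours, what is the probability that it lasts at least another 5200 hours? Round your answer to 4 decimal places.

The rate is λ = 1/3759 = 0.000266028 per hour.
The exponential is memoryless, so the remaining time is again Exp(λ): the condition X > 2960 is irrelevant.
P(X > 5200) = e^(−1.3833) ≈ 0.2507.

0.2507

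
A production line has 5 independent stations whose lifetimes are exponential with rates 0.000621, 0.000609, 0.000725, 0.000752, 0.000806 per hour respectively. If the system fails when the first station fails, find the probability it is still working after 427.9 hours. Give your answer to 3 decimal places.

0.222

The time to first failure is exponential with rate Σλ = 0.000621 + 0.000609 + 0.000725 + 0.000752 + 0.000806 = 0.003513.
P(min > 427.9) = e^(−0.003513·427.9) = e^(−1.5032) ≈ 0.222.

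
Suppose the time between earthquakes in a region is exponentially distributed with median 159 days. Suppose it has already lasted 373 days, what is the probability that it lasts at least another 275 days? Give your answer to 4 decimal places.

0.3015

For an exponential, median = ln(2)/λ, so λ = ln 2 / 159 = 0.00435942 per day.
By the memoryless property, P(X > 373+275 | X > 373) = P(X > 275).
P(X > 275) = e^(−1.1988) ≈ 0.3015.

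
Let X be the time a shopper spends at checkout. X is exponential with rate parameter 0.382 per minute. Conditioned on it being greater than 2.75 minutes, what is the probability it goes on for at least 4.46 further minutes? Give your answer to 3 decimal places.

P(X > s+t | X > s) = e^(−λ(s+t))/e^(−λs) = e^(−λt), independent of s = 2.75.
P(X > 4.46) = e^(−1.7037) ≈ 0.182.

0.182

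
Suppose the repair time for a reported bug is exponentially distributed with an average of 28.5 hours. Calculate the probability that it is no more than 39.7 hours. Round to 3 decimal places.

0.752

The rate is λ = 1/28.5 = 0.0350877 per hour.
P(X ≤ 39.7) = 1 − e^(−λ·39.7) = 1 − e^(−1.393) ≈ 0.752.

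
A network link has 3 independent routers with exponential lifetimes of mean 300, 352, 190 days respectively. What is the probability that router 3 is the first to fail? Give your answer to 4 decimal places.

0.4602

Rates: λ_i = 1/mean_i → 0.00333333, 0.00284091, 0.00526316; Σλ = 0.0114374.
P(router 3 first) = λ_3/Σλ = 0.00526316/0.0114374 ≈ 0.4602.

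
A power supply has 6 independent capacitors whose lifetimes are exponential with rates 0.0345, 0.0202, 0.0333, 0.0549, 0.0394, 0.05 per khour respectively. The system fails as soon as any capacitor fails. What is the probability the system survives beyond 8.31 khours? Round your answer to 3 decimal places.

0.145

The time to first failure is exponential with rate Σλ = 0.0345 + 0.0202 + 0.0333 + 0.0549 + 0.0394 + 0.05 = 0.2323.
P(min > 8.31) = e^(−0.2323·8.31) = e^(−1.9304) ≈ 0.145.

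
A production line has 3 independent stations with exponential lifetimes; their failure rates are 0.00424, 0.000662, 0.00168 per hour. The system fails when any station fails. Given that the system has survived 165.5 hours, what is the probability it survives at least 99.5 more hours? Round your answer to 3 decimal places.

Time to first failure ~ Exp(Σλ) with Σλ = 0.006582.
By memorylessness, P(T > 165.5+99.5 | T > 165.5) = P(T > 99.5) = e^(−0.006582·99.5) ≈ 0.519.

0.519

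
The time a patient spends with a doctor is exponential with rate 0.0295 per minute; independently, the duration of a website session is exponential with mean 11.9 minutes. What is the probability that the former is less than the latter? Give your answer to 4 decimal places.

0.2598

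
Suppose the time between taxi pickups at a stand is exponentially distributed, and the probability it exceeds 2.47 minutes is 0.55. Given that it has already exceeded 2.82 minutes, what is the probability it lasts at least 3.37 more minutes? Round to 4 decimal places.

From e^(−λ·2.47) = 0.55, λ = −ln(0.55)/2.47 = 0.242039.
Memoryless: P(X > 2.82+3.37 | X > 2.82) = P(X > 3.37) = e^(−0.242039·3.37) ≈ 0.4423.

0.4423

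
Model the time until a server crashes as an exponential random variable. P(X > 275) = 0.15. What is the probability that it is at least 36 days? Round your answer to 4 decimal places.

0.7801

e^(−λ·275) = 0.15 ⇒ λ = −ln(0.15)/275 = 0.00689862.
P(X > 36) = e^(−0.00689862·36) = e^(−0.24835) ≈ 0.7801.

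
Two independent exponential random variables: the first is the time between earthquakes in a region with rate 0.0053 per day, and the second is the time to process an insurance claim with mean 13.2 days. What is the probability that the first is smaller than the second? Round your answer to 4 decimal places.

0.0654

λ_1 = 0.0053, λ_2 = 1/13.2 = 0.0757576.
For independent exponentials, P(the first < the second) = λ_1/(λ_1+λ_2) = 0.0053/0.0810576 ≈ 0.0654.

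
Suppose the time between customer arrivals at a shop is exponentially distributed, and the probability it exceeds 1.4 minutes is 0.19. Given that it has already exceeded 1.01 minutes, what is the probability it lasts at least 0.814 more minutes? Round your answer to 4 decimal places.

0.3808

From e^(−λ·1.4) = 0.19, λ = −ln(0.19)/1.4 = 1.18624.
Memoryless: P(X > 1.01+0.814 | X > 1.01) = P(X > 0.814) = e^(−1.18624·0.814) ≈ 0.3808.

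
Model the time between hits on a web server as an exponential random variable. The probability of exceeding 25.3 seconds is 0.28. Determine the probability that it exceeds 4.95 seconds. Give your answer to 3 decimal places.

0.780

e^(−λ·25.3) = 0.28 ⇒ λ = −ln(0.28)/25.3 = 0.0503148.
P(X > 4.95) = e^(−0.0503148·4.95) = e^(−0.24906) ≈ 0.780.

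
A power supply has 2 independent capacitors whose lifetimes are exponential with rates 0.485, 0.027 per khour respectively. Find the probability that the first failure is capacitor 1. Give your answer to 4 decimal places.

The time to first failure is exponential with rate Σλ = 0.485 + 0.027 = 0.512.
P(capacitor 1 first) = λ_1/Σλ = 0.485/0.512 ≈ 0.9473.

0.9473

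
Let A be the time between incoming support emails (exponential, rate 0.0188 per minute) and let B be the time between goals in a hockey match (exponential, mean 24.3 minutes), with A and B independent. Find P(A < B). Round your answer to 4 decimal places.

λ_1 = 0.0188, λ_2 = 1/24.3 = 0.0411523.
For independent exponentials, P(A < B) = λ_1/(λ_1+λ_2) = 0.0188/0.0599523 ≈ 0.3136.

0.3136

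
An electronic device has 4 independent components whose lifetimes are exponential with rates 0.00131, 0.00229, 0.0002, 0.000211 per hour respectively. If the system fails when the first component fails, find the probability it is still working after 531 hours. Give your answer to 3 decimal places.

0.119

The time to first failure is exponential with rate Σλ = 0.00131 + 0.00229 + 0.0002 + 0.000211 = 0.004011.
P(min > 531) = e^(−0.004011·531) = e^(−2.1298) ≈ 0.119.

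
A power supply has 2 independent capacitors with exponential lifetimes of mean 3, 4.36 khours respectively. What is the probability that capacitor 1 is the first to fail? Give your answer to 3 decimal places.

0.592

Rates: λ_i = 1/mean_i → 0.333333, 0.229358; Σλ = 0.562691.
P(capacitor 1 first) = λ_1/Σλ = 0.333333/0.562691 ≈ 0.592.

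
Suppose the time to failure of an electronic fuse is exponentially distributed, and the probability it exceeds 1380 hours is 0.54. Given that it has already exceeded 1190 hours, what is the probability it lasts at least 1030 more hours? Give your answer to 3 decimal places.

0.631

From e^(−λ·1380) = 0.54, λ = −ln(0.54)/1380 = 0.000446512.
Memoryless: P(X > 1190+1030 | X > 1190) = P(X > 1030) = e^(−0.000446512·1030) ≈ 0.631.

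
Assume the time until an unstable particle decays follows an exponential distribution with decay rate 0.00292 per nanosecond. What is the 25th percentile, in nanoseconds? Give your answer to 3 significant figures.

Set 1 − e^(−λt) = 0.25, so t = −ln(0.75)/λ = 0.28768/0.00292 ≈ 98.5213 nanoseconds.

98.5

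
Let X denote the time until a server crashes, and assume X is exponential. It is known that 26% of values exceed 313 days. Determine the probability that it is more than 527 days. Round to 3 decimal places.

e^(−λ·313) = 0.26 ⇒ λ = −ln(0.26)/313 = 0.00430375.
P(X > 527) = e^(−0.00430375·527) = e^(−2.2681) ≈ 0.104.

0.104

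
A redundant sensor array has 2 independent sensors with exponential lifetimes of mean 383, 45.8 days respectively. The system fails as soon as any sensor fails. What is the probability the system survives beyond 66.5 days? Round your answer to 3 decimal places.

The first failure time is exponential with rate Σλ_i = 1/383 + 1/45.8 = 0.024445 per day.
P(min > 66.5) = e^(−0.024445·66.5) = e^(−1.6256) ≈ 0.197.

0.197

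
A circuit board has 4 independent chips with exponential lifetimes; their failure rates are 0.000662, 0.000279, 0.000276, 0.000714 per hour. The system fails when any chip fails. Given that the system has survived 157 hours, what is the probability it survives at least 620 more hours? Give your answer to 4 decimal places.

0.3020

Time to first failure ~ Exp(Σλ) with Σλ = 0.001931.
By memorylessness, P(T > 157+620 | T > 157) = P(T > 620) = e^(−0.001931·620) ≈ 0.3020.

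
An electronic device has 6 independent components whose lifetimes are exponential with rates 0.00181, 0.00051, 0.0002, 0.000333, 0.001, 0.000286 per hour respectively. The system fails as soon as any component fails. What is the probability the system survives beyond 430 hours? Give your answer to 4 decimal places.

0.1687

The time to first failure is exponential with rate Σλ = 0.00181 + 0.00051 + 0.0002 + 0.000333 + 0.001 + 0.000286 = 0.004139.
P(min > 430) = e^(−0.004139·430) = e^(−1.7798) ≈ 0.1687.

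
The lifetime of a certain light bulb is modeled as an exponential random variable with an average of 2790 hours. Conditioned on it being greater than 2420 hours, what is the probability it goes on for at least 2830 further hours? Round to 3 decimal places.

The rate is λ = 1/2790 = 0.000358423 per hour.
By the memoryless property, P(X > 2420+2830 | X > 2420) = P(X > 2830).
P(X > 2830) = e^(−1.0143) ≈ 0.363.

0.363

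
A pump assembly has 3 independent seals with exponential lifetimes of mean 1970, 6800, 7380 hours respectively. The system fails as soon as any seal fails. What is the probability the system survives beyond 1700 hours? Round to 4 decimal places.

The first failure time is exponential with rate Σλ_i = 1/1970 + 1/6800 + 1/7380 = 0.000790174 per hour.
P(min > 1700) = e^(−0.000790174·1700) = e^(−1.3433) ≈ 0.2610.

0.2610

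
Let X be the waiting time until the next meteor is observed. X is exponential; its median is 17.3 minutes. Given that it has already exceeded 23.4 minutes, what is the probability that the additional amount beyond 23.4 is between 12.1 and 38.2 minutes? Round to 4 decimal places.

0.3994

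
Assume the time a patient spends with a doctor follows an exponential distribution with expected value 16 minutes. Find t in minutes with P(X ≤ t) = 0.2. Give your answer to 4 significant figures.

The rate is λ = 1/16 = 0.0625 per minute.
Set 1 − e^(−λt) = 0.2, so t = −ln(0.8)/λ = 0.22314/0.0625 ≈ 3.5703 minutes.

3.570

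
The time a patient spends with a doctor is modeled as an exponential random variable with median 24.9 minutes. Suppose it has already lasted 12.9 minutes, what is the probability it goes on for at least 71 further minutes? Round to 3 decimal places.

0.139

For an exponential, median = ln(2)/λ, so λ = ln 2 / 24.9 = 0.0278372 per minute.
P(X > s+t | X > s) = e^(−λ(s+t))/e^(−λs) = e^(−λt), independent of s = 12.9.
P(X > 71) = e^(−1.9764) ≈ 0.139.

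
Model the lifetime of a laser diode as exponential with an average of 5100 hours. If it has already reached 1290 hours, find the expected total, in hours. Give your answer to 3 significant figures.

6390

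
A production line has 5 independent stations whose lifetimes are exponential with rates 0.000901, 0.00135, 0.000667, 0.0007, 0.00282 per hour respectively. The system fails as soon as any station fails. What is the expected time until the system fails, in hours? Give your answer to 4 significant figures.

155.3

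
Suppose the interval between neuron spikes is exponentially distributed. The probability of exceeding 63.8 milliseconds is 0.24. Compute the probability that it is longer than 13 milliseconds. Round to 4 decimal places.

0.7477

e^(−λ·63.8) = 0.24 ⇒ λ = −ln(0.24)/63.8 = 0.0223686.
P(X > 13) = e^(−0.0223686·13) = e^(−0.29079) ≈ 0.7477.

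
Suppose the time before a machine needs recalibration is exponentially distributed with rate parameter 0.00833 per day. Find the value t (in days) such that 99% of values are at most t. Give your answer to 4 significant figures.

552.8

Set 1 − e^(−λt) = 0.99, so t = −ln(0.01)/λ = 4.6052/0.00833 ≈ 552.842 days.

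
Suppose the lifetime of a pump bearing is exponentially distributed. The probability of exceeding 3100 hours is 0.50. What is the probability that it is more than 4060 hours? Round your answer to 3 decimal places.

0.403

e^(−λ·3100) = 0.50 ⇒ λ = −ln(0.50)/3100 = 0.000223596.
P(X > 4060) = e^(−0.000223596·4060) = e^(−0.9078) ≈ 0.403.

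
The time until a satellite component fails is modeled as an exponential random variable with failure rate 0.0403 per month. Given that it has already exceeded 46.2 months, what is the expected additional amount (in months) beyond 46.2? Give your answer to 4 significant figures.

24.81

By memorylessness, the remaining amount past any threshold is again Exp(λ) with mean 1/λ = 24.8139 months.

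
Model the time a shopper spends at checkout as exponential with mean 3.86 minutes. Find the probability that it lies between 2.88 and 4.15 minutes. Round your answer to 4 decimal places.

0.1330

The rate is λ = 1/3.86 = 0.259067 per minute.
P(2.88 < X < 4.15) = e^(−λ·2.88) − e^(−λ·4.15) = 0.47421 − 0.34125 ≈ 0.1330.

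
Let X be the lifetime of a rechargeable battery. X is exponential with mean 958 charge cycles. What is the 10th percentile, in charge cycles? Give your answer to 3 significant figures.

The rate is λ = 1/958 = 0.00104384 per charge cycle.
Set 1 − e^(−λt) = 0.1, so t = −ln(0.9)/λ = 0.10536/0.00104384 ≈ 100.935 charge cycles.

101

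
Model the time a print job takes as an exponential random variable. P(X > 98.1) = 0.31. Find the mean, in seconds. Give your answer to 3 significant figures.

e^(−λ·98.1) = 0.31 ⇒ λ = −ln(0.31)/98.1 = 0.0119387.
Mean = 1/λ = 83.7615 seconds.

83.8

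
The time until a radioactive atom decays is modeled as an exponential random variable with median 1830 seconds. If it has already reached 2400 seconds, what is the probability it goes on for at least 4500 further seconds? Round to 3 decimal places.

For an exponential, median = ln(2)/λ, so λ = ln 2 / 1830 = 0.000378769 per second.
By the memoryless property, P(X > 2400+4500 | X > 2400) = P(X > 4500).
P(X > 4500) = e^(−1.7045) ≈ 0.182.

0.182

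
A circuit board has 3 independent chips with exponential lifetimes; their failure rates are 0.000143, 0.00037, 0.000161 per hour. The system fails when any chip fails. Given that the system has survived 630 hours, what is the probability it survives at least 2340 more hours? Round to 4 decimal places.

0.2066

Time to first failure ~ Exp(Σλ) with Σλ = 0.000674.
By memorylessness, P(T > 630+2340 | T > 630) = P(T > 2340) = e^(−0.000674·2340) ≈ 0.2066.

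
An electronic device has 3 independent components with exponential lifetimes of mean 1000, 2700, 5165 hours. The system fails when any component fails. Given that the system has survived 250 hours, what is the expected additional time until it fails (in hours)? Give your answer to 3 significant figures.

First-failure rate Σλ = 1/1000 + 1/2700 + 1/5165 = 0.00156398.
By memorylessness the expected residual is 1/Σλ = 639.394 hours, regardless of the 250 already elapsed.

639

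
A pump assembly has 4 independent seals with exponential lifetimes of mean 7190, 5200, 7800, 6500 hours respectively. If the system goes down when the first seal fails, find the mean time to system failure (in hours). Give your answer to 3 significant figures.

1630

The first failure time is exponential with rate Σλ_i = 1/7190 + 1/5200 + 1/7800 + 1/6500 = 0.000613441 per hour.
E[min] = 1/Σλ = 1/0.000613441 = 1630.15 hours.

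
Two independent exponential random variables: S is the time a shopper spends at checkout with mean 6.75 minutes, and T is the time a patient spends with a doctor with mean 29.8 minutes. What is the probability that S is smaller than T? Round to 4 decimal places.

λ_1 = 1/6.75 = 0.148148, λ_2 = 1/29.8 = 0.033557.
For independent exponentials, P(S < T) = λ_1/(λ_1+λ_2) = 0.148148/0.181705 ≈ 0.8153.

0.8153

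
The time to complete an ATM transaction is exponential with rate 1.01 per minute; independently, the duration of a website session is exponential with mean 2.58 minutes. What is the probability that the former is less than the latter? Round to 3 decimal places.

0.723

λ_1 = 1.01, λ_2 = 1/2.58 = 0.387597.
For independent exponentials, P(the former < the latter) = λ_1/(λ_1+λ_2) = 1.01/1.3976 ≈ 0.723.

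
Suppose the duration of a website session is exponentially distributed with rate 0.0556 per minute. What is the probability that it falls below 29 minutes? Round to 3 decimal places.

P(X ≤ 29) = 1 − e^(−λ·29) = 1 − e^(−1.6124) ≈ 0.801.

0.801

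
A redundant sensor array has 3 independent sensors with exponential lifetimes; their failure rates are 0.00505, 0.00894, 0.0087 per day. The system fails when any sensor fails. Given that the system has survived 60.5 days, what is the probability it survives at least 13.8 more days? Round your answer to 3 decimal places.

0.731

Time to first failure ~ Exp(Σλ) with Σλ = 0.02269.
By memorylessness, P(T > 60.5+13.8 | T > 60.5) = P(T > 13.8) = e^(−0.02269·13.8) ≈ 0.731.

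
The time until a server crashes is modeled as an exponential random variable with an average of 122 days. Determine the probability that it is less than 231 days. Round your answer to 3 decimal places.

The rate is λ = 1/122 = 0.00819672 per day.
P(X ≤ 231) = 1 − e^(−λ·231) = 1 − e^(−1.8934) ≈ 0.849.

0.849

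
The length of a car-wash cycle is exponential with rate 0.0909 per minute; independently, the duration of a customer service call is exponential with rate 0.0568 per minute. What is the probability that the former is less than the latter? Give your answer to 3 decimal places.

0.615

λ_1 = 0.0909, λ_2 = 0.0568.
For independent exponentials, P(the former < the latter) = λ_1/(λ_1+λ_2) = 0.0909/0.1477 ≈ 0.615.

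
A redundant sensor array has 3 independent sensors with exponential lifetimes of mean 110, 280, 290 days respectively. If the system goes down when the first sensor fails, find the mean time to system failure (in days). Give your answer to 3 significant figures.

62.1

The first failure time is exponential with rate Σλ_i = 1/110 + 1/280 + 1/290 = 0.0161106 per day.
E[min] = 1/Σλ = 1/0.0161106 = 62.0709 days.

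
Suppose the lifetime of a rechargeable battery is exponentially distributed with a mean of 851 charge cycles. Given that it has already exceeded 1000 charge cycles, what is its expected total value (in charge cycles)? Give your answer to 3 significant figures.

1850

The rate is λ = 1/851 = 0.00117509 per charge cycle.
By memorylessness, E[X | X > 1000] = 1000 + 1/λ = 1000 + 851 = 1851 charge cycles.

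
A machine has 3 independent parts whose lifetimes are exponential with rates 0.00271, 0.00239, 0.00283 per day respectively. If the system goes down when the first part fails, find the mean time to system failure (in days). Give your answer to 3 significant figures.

126

The time to first failure is exponential with rate Σλ = 0.00271 + 0.00239 + 0.00283 = 0.00793.
E[min] = 1/Σλ = 1/0.00793 = 126.103 days.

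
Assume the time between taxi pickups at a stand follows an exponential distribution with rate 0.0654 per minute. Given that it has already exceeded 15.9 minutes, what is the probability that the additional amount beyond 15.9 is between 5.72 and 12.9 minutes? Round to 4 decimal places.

Memoryless: the residual past 15.9 is again Exp(λ).
P(5.72 < residual < 12.9) = e^(−λ·5.72) − e^(−λ·12.9) = 0.68792 − 0.43013 ≈ 0.2578.

0.2578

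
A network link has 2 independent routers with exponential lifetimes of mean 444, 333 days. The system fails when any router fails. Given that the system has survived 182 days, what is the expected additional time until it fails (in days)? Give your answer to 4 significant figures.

190.3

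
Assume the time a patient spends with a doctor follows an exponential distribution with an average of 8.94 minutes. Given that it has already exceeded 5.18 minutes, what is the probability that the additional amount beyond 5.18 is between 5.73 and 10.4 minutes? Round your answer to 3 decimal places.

0.214

The rate is λ = 1/8.94 = 0.111857 per minute.
Memoryless: the residual past 5.18 is again Exp(λ).
P(5.73 < residual < 10.4) = e^(−λ·5.73) − e^(−λ·10.4) = 0.52680 − 0.31245 ≈ 0.214.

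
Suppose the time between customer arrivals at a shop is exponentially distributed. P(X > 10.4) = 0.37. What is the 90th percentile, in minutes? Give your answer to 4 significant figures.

24.09

e^(−λ·10.4) = 0.37 ⇒ λ = −ln(0.37)/10.4 = 0.0956012.
90th percentile: 1 − e^(−λt) = 0.9, t = −ln(0.1)/λ = 24.0853 minutes.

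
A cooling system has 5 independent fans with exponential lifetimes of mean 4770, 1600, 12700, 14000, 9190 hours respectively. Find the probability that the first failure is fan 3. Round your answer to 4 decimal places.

Rates: λ_i = 1/mean_i → 0.000209644, 0.000625, 0.0000787402, 0.0000714286, 0.000108814; Σλ = 0.00109363.
P(fan 3 first) = λ_3/Σλ = 0.0000787402/0.00109363 ≈ 0.0720.

0.0720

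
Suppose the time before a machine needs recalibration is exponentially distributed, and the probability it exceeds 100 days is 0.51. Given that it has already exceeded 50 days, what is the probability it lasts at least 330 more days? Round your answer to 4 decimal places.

0.1084

From e^(−λ·100) = 0.51, λ = −ln(0.51)/100 = 0.00673345.
Memoryless: P(X > 50+330 | X > 50) = P(X > 330) = e^(−0.00673345·330) ≈ 0.1084.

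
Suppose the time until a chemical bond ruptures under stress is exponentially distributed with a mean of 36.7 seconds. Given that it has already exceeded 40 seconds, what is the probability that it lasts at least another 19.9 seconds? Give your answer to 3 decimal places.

The rate is λ = 1/36.7 = 0.027248 per second.
By the memoryless property, P(X > 40+19.9 | X > 40) = P(X > 19.9).
P(X > 19.9) = e^(−0.54223) ≈ 0.581.

0.581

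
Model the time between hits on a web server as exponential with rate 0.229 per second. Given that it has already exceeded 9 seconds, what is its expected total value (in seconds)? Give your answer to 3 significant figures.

13.4

By memorylessness, E[X | X > 9] = 9 + 1/λ = 9 + 4.36681 = 13.3668 seconds.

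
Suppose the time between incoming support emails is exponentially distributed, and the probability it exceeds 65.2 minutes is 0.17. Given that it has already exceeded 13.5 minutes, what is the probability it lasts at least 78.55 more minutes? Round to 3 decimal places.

From e^(−λ·65.2) = 0.17, λ = −ln(0.17)/65.2 = 0.0271773.
Memoryless: P(X > 13.5+78.55 | X > 13.5) = P(X > 78.55) = e^(−0.0271773·78.55) ≈ 0.118.

0.118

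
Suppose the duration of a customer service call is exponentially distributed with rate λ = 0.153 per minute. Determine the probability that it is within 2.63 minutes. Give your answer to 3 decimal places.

0.331

P(X ≤ 2.63) = 1 − e^(−λ·2.63) = 1 − e^(−0.40239) ≈ 0.331.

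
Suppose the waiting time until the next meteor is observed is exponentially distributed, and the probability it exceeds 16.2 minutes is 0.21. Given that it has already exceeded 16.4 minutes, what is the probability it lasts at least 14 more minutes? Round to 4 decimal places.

0.2596

From e^(−λ·16.2) = 0.21, λ = −ln(0.21)/16.2 = 0.0963363.
Memoryless: P(X > 16.4+14 | X > 16.4) = P(X > 14) = e^(−0.0963363·14) ≈ 0.2596.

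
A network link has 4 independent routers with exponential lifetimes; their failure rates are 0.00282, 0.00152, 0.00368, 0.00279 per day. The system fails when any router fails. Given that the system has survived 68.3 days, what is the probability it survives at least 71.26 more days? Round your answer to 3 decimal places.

0.463

Time to first failure ~ Exp(Σλ) with Σλ = 0.01081.
By memorylessness, P(T > 68.3+71.26 | T > 68.3) = P(T > 71.26) = e^(−0.01081·71.26) ≈ 0.463.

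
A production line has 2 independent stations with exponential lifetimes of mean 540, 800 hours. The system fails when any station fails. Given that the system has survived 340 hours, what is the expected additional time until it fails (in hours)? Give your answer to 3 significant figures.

322

First-failure rate Σλ = 1/540 + 1/800 = 0.00310185.
By memorylessness the expected residual is 1/Σλ = 322.388 hours, regardless of the 340 already elapsed.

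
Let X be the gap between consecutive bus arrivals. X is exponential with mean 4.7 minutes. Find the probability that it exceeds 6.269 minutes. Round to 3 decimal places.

0.263

The rate is λ = 1/4.7 = 0.212766 per minute.
P(X > 6.269) = e^(−λ·6.269) = e^(−1.3338) ≈ 0.263.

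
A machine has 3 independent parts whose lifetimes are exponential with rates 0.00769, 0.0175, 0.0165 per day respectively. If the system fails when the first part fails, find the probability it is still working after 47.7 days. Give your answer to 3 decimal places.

0.137

The time to first failure is exponential with rate Σλ = 0.00769 + 0.0175 + 0.0165 = 0.04169.
P(min > 47.7) = e^(−0.04169·47.7) = e^(−1.9886) ≈ 0.137.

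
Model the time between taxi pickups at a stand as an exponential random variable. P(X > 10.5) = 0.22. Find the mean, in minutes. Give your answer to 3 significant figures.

6.93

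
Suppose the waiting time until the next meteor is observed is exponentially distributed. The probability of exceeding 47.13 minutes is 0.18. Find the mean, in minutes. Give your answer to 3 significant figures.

e^(−λ·47.13) = 0.18 ⇒ λ = −ln(0.18)/47.13 = 0.0363844.
Mean = 1/λ = 27.4843 minutes.

27.5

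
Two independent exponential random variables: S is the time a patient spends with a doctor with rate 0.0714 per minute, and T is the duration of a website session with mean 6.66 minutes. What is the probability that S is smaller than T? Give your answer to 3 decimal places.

0.322

λ_1 = 0.0714, λ_2 = 1/6.66 = 0.15015.
For independent exponentials, P(S < T) = λ_1/(λ_1+λ_2) = 0.0714/0.22155 ≈ 0.322.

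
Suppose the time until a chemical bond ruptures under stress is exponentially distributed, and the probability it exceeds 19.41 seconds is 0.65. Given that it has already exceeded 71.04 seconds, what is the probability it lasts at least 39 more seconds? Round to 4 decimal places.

0.4208

From e^(−λ·19.41) = 0.65, λ = −ln(0.65)/19.41 = 0.0221939.
Memoryless: P(X > 71.04+39 | X > 71.04) = P(X > 39) = e^(−0.0221939·39) ≈ 0.4208.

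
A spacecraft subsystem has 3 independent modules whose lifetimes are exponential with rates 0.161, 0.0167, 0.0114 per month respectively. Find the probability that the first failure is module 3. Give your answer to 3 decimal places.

The time to first failure is exponential with rate Σλ = 0.161 + 0.0167 + 0.0114 = 0.1891.
P(module 3 first) = λ_3/Σλ = 0.0114/0.1891 ≈ 0.060.

0.060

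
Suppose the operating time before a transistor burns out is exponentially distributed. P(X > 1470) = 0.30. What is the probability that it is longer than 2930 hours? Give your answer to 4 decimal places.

0.0907

e^(−λ·1470) = 0.30 ⇒ λ = −ln(0.30)/1470 = 0.000819029.
P(X > 2930) = e^(−0.000819029·2930) = e^(−2.3998) ≈ 0.0907.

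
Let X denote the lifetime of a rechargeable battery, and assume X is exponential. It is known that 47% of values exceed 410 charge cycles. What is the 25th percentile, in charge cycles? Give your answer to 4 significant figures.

156.2

e^(−λ·410) = 0.47 ⇒ λ = −ln(0.47)/410 = 0.00184152.
25th percentile: 1 − e^(−λt) = 0.25, t = −ln(0.75)/λ = 156.22 charge cycles.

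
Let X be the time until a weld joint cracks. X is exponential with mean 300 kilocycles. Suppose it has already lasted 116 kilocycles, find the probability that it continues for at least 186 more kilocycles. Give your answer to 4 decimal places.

0.5379

The rate is λ = 1/300 = 0.00333333 per kilocycle.
The exponential is memoryless, so the remaining time is again Exp(λ): the condition X > 116 is irrelevant.
P(X > 186) = e^(−0.62) ≈ 0.5379.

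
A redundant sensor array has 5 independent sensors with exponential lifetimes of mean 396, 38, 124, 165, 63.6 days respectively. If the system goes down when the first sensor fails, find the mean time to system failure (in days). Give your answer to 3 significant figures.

17.0

The first failure time is exponential with rate Σλ_i = 1/396 + 1/38 + 1/124 + 1/165 + 1/63.6 = 0.0586894 per day.
E[min] = 1/Σλ = 1/0.0586894 = 17.0388 days.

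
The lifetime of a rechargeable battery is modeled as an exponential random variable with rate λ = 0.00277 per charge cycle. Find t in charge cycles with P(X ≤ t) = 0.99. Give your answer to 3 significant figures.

1660

Set 1 − e^(−λt) = 0.99, so t = −ln(0.01)/λ = 4.6052/0.00277 ≈ 1662.52 charge cycles.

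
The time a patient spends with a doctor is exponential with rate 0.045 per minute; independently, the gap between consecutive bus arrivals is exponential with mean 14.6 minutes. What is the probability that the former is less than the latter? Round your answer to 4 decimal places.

0.3965

λ_1 = 0.045, λ_2 = 1/14.6 = 0.0684932.
For independent exponentials, P(the former < the latter) = λ_1/(λ_1+λ_2) = 0.045/0.113493 ≈ 0.3965.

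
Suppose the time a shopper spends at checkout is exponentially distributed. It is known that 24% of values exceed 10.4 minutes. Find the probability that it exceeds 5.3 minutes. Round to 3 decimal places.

e^(−λ·10.4) = 0.24 ⇒ λ = −ln(0.24)/10.4 = 0.137223.
P(X > 5.3) = e^(−0.137223·5.3) = e^(−0.72728) ≈ 0.483.

0.483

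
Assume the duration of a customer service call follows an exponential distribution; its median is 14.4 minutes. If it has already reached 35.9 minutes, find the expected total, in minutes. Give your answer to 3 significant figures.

56.7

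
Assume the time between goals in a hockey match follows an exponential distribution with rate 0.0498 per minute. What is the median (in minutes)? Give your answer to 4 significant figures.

Set 1 − e^(−λt) = 0.5, so t = −ln(0.5)/λ = 0.69315/0.0498 ≈ 13.9186 minutes.

13.92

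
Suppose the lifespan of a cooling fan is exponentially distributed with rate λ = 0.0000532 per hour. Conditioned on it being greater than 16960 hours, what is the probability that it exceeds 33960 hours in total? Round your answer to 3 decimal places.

0.405

The exponential is memoryless, so the remaining time is again Exp(λ): the condition X > 16960 is irrelevant.
P(X > 17000) = e^(−0.9044) ≈ 0.405.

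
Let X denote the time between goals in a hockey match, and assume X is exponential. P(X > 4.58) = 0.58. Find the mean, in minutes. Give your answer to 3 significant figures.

8.41

e^(−λ·4.58) = 0.58 ⇒ λ = −ln(0.58)/4.58 = 0.118936.
Mean = 1/λ = 8.40788 minutes.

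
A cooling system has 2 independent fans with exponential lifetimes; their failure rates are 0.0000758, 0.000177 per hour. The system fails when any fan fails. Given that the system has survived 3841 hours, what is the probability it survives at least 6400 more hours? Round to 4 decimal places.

Time to first failure ~ Exp(Σλ) with Σλ = 0.0002528.
By memorylessness, P(T > 3841+6400 | T > 3841) = P(T > 6400) = e^(−0.0002528·6400) ≈ 0.1983.

0.1983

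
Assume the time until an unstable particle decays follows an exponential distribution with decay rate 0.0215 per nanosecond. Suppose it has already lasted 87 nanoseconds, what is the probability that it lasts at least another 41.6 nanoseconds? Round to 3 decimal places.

0.409

The exponential is memoryless, so the remaining time is again Exp(λ): the condition X > 87 is irrelevant.
P(X > 41.6) = e^(−0.8944) ≈ 0.409.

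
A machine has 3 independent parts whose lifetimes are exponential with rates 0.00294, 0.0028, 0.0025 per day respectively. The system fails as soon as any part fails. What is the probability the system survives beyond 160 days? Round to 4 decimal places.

0.2676

The time to first failure is exponential with rate Σλ = 0.00294 + 0.0028 + 0.0025 = 0.00824.
P(min > 160) = e^(−0.00824·160) = e^(−1.3184) ≈ 0.2676.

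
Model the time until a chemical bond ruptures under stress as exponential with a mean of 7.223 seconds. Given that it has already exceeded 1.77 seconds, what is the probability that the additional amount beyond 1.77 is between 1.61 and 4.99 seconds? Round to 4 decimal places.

The rate is λ = 1/7.223 = 0.138447 per second.
Memoryless: the residual past 1.77 is again Exp(λ).
P(1.61 < residual < 4.99) = e^(−λ·1.61) − e^(−λ·4.99) = 0.80020 − 0.50115 ≈ 0.2990.

0.2990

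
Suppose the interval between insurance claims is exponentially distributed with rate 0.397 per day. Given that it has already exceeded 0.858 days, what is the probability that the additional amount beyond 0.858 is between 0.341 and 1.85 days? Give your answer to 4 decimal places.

Memoryless: the residual past 0.858 is again Exp(λ).
P(0.341 < residual < 1.85) = e^(−λ·0.341) − e^(−λ·1.85) = 0.87339 − 0.47977 ≈ 0.3936.

0.3936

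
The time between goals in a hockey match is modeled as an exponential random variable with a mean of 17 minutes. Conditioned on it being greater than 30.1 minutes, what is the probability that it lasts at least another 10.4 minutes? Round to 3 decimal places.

The rate is λ = 1/17 = 0.0588235 per minute.
By the memoryless property, P(X > 30.1+10.4 | X > 30.1) = P(X > 10.4).
P(X > 10.4) = e^(−0.61176) ≈ 0.542.

0.542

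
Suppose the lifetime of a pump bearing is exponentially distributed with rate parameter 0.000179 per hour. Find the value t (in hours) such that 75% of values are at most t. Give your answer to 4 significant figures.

Set 1 − e^(−λt) = 0.75, so t = −ln(0.25)/λ = 1.3863/0.000179 ≈ 7744.66 hours.

7745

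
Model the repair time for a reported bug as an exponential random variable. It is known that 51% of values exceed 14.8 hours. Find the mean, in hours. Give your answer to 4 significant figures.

e^(−λ·14.8) = 0.51 ⇒ λ = −ln(0.51)/14.8 = 0.0454963.
Mean = 1/λ = 21.9798 hours.

21.98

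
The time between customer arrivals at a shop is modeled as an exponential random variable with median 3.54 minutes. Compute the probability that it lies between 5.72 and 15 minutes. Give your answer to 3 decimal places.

For an exponential, median = ln(2)/λ, so λ = ln 2 / 3.54 = 0.195804 per minute.
P(5.72 < X < 15) = e^(−λ·5.72) − e^(−λ·15) = 0.32628 − 0.05302 ≈ 0.273.

0.273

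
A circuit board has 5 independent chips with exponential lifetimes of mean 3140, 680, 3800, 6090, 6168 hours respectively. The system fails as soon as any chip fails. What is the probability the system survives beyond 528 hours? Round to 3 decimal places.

The first failure time is exponential with rate Σλ_i = 1/3140 + 1/680 + 1/3800 + 1/6090 + 1/6168 = 0.00237855 per hour.
P(min > 528) = e^(−0.00237855·528) = e^(−1.2559) ≈ 0.285.

0.285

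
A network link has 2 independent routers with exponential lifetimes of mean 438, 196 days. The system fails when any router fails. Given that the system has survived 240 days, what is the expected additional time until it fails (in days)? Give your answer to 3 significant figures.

135

First-failure rate Σλ = 1/438 + 1/196 = 0.00738515.
By memorylessness the expected residual is 1/Σλ = 135.407 days, regardless of the 240 already elapsed.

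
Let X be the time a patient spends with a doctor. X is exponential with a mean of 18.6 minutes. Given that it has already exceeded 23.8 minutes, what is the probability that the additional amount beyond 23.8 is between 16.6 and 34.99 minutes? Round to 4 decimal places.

The rate is λ = 1/18.6 = 0.0537634 per minute.
Memoryless: the residual past 23.8 is again Exp(λ).
P(16.6 < residual < 34.99) = e^(−λ·16.6) − e^(−λ·34.99) = 0.40964 − 0.15241 ≈ 0.2572.

0.2572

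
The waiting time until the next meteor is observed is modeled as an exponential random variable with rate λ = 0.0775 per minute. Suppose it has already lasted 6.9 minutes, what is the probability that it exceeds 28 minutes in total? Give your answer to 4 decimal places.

By the memoryless property, P(X > 6.9+21.1 | X > 6.9) = P(X > 21.1).
P(X > 21.1) = e^(−1.6353) ≈ 0.1949.

0.1949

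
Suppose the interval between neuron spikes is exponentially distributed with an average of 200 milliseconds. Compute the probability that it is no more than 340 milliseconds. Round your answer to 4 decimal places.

0.8173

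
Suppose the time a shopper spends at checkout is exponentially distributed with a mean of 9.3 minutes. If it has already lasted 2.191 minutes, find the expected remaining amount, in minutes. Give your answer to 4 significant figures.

9.300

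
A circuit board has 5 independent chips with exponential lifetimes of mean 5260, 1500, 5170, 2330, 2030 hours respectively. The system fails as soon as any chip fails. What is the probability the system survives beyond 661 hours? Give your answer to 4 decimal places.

The first failure time is exponential with rate Σλ_i = 1/5260 + 1/1500 + 1/5170 + 1/2330 + 1/2030 = 0.001972 per hour.
P(min > 661) = e^(−0.001972·661) = e^(−1.3035) ≈ 0.2716.

0.2716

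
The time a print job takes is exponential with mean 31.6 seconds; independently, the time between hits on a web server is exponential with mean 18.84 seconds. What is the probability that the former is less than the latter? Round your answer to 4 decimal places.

λ_1 = 1/31.6 = 0.0316456, λ_2 = 1/18.84 = 0.0530786.
For independent exponentials, P(the former < the latter) = λ_1/(λ_1+λ_2) = 0.0316456/0.0847241 ≈ 0.3735.

0.3735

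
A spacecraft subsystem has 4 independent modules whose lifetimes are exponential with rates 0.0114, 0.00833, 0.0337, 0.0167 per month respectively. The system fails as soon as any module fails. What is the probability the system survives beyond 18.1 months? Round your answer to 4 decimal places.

The time to first failure is exponential with rate Σλ = 0.0114 + 0.00833 + 0.0337 + 0.0167 = 0.07013.
P(min > 18.1) = e^(−0.07013·18.1) = e^(−1.2694) ≈ 0.2810.

0.2810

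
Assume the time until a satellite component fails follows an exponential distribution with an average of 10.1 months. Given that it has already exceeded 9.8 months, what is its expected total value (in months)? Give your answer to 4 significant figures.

The rate is λ = 1/10.1 = 0.0990099 per month.
By memorylessness, E[X | X > 9.8] = 9.8 + 1/λ = 9.8 + 10.1 = 19.9 months.

19.90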